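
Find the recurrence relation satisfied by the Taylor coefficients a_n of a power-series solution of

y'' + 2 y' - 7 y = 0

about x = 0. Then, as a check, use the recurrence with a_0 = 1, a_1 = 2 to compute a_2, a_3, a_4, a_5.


Substitute y = sum_n a_n x^n.
y''(x) has coefficient (n+2)(n+1) a_{n+2} at x^n;
2 y'(x) has coefficient 2 (n+1) a_{n+1} at x^n;
-7 y(x) has coefficient -7 a_n at x^n.
Matching x^n: (n+2)(n+1) a_{n+2} + 2 (n+1) a_{n+1} - 7 a_n = 0.
Thus a_{n+2} = [-2 (n+1) a_{n+1} + 7 a_n] / ((n+1)(n+2)).

Check with a_0 = 1, a_1 = 2 (apply the recurrence for n = 0, 1, 2, 3): a_0 = 1, a_1 = 2, a_2 = 3/2, a_3 = 4/3, a_4 = 5/24, a_5 = 23/60.

a_(n+2) = [-2 (n+1) a_(n+1) + 7 a_n] / ((n+1)(n+2)); check: a_0 = 1, a_1 = 2, a_2 = 3/2, a_3 = 4/3, a_4 = 5/24, a_5 = 23/60


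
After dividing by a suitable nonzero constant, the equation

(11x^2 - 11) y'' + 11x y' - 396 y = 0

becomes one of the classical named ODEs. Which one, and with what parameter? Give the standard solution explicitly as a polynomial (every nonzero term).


All three coefficients share the factor -11; dividing through by -11 gives  (1 - x^2) y'' - x y' + 36 y = 0.
This matches the Chebyshev equation (1 - x^2) y'' - x y' + n^2 y = 0 (note the -x y' term, not -2x y') with n^2 = 36, so n = 6; the polynomial solution is T_6(x).
With y = sum_k a_k x^k, matching x^k gives (k+2)(k+1) a_{k+2} = (k^2 - n^2) a_k = (k - 6)(k + 6) a_k. The right side vanishes at k = 6, so the series with the parity of 6 terminates at degree 6.
Standard normalization: leading coefficient of T_n is 2^(n-1), so a_6 = 2^5 = 32. Work downward with a_k = (k+1)(k+2) a_{k+2} / ((k - 6)(k + 6)):
  a_4 = (5)(6)(32) / ((4 - 6)(4 + 6)) = 960/(-20) = -48
  a_2 = (3)(4)(-48) / ((2 - 6)(2 + 6)) = -576/(-32) = 18
  a_0 = (1)(2)(18) / ((0 - 6)(0 + 6)) = 36/(-36) = -1
Hence T_6(x) = 32 x^6 - 48 x^4 + 18 x^2 - 1.

T_6(x); series = 32 x^6 - 48 x^4 + 18 x^2 - 1


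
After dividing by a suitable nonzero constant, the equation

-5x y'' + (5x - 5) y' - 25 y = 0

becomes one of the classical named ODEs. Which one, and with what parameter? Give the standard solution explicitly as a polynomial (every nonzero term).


All three coefficients share the factor -5; dividing through by -5 gives  x y'' + (1 - x) y' + 5 y = 0.
This matches the Laguerre equation x y'' + (1 - x) y' + n y = 0 with n = 5; the polynomial solution is L_5(x).
With y = sum_k a_k x^k, matching x^k gives (k+1)k a_{k+1} + (k+1) a_{k+1} - k a_k + n a_k = 0, i.e. (k+1)^2 a_{k+1} = (k - n) a_k = (k - 5) a_k. The right side vanishes at k = 5, so the series terminates at degree 5.
Standard normalization L_n(0) = 1 gives a_0 = 1. Work upward with a_{k+1} = (k - 5) a_k / (k+1)^2:
  a_1 = (0 - 5)(1) / 1^2 = -5/1 = -5
  a_2 = (1 - 5)(-5) / 2^2 = 20/4 = 5
  a_3 = (2 - 5)(5) / 3^2 = -15/9 = -5/3
  a_4 = (3 - 5)(-5/3) / 4^2 = (10/3)/16 = 5/24
  a_5 = (4 - 5)(5/24) / 5^2 = (-5/24)/25 = -1/120
Hence L_5(x) = -x^5/120 + 5 x^4/24 - 5 x^3/3 + 5 x^2 - 5 x + 1.

L_5(x); series = -x^5/120 + 5 x^4/24 - 5 x^3/3 + 5 x^2 - 5 x + 1


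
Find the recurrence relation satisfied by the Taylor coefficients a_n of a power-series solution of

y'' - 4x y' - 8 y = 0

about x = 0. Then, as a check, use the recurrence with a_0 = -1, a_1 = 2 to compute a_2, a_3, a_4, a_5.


Substitute y = sum_n a_n x^n.
y''(x) has coefficient (n+2)(n+1) a_{n+2} at x^n;
-4 x y'(x) has coefficient -4 n a_n at x^n (shift);
-8 y(x) has coefficient -8 a_n at x^n.
Matching x^n: (n+2)(n+1) a_{n+2} + (-4n - 8) a_n = 0.
Thus a_{n+2} = (4n + 8) / ((n+1)(n+2)) * a_n.

Check with a_0 = -1, a_1 = 2 (apply the recurrence for n = 0, 1, 2, 3): a_0 = -1, a_1 = 2, a_2 = -4, a_3 = 4, a_4 = -16/3, a_5 = 4.

a_(n+2) = (4n + 8) / ((n+1)(n+2)) * a_n; check: a_0 = -1, a_1 = 2, a_2 = -4, a_3 = 4, a_4 = -16/3, a_5 = 4


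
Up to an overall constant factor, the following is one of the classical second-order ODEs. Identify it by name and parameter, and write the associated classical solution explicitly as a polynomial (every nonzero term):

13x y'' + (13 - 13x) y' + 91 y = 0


All three coefficients share the factor 13; dividing through by 13 gives  x y'' + (1 - x) y' + 7 y = 0.
This matches the Laguerre equation x y'' + (1 - x) y' + n y = 0 with n = 7; the polynomial solution is L_7(x).
With y = sum_k a_k x^k, matching x^k gives (k+1)k a_{k+1} + (k+1) a_{k+1} - k a_k + n a_k = 0, i.e. (k+1)^2 a_{k+1} = (k - n) a_k = (k - 7) a_k. The right side vanishes at k = 7, so the series terminates at degree 7.
Standard normalization L_n(0) = 1 gives a_0 = 1. Work upward with a_{k+1} = (k - 7) a_k / (k+1)^2:
  a_1 = (0 - 7)(1) / 1^2 = -7/1 = -7
  a_2 = (1 - 7)(-7) / 2^2 = 42/4 = 21/2
  a_3 = (2 - 7)(21/2) / 3^2 = (-105/2)/9 = -35/6
  a_4 = (3 - 7)(-35/6) / 4^2 = (70/3)/16 = 35/24
  a_5 = (4 - 7)(35/24) / 5^2 = (-35/8)/25 = -7/40
  a_6 = (5 - 7)(-7/40) / 6^2 = (7/20)/36 = 7/720
  a_7 = (6 - 7)(7/720) / 7^2 = (-7/720)/49 = -1/5040
Hence L_7(x) = -x^7/5040 + 7 x^6/720 - 7 x^5/40 + 35 x^4/24 - 35 x^3/6 + 21 x^2/2 - 7 x + 1.

L_7(x); series = -x^7/5040 + 7 x^6/720 - 7 x^5/40 + 35 x^4/24 - 35 x^3/6 + 21 x^2/2 - 7 x + 1


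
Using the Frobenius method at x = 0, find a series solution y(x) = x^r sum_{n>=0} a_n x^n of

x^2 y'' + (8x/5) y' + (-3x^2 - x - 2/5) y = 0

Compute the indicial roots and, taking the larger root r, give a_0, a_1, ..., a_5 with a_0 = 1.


Write in Frobenius form y'' + (p(x)/x) y' + (q(x)/x^2) y = 0:
  p(x) = 8/5,  q(x) = -3x^2 - x - 2/5.
Indicial equation: r(r-1) + (8/5) r + (-2/5) = 0 -> roots r_1 = 2/5, r_2 = -1.
Take r = r_1 = 2/5. Let y(x) = x^r sum_{n>=0} a_n x^n with a_0 = 1.
Substitute y = x^r sum a_n x^n and match x^{r+n}. The recurrence is
  D(n) a_n - 1 a_{n-1} - 3 a_{n-2} = 0,  where D(n) = (r+n)(r+n-1) + (8/5)(r+n) + (-2/5).
  a_n = [1 a_{n-1} + 3 a_{n-2}] / D(n).
Since the indicial polynomial factors as (r - r_1)(r - r_2), D(n) = (r_1 + n - r_1)(r_1 + n - r_2) = n(n + 7/5).
Evaluating step by step (a_0 = 1):
  n = 1: D(1) = 1(1 + 7/5) = 12/5; numerator = 1(1) = 1; a_1 = (1)/(12/5) = 5/12
  n = 2: D(2) = 2(2 + 7/5) = 34/5; numerator = 1(5/12) + 3(1) = 41/12; a_2 = (41/12)/(34/5) = 205/408
  n = 3: D(3) = 3(3 + 7/5) = 66/5; numerator = 1(205/408) + 3(5/12) = 715/408; a_3 = (715/408)/(66/5) = 325/2448
  n = 4: D(4) = 4(4 + 7/5) = 108/5; numerator = 1(325/2448) + 3(205/408) = 4015/2448; a_4 = (4015/2448)/(108/5) = 20075/264384
  n = 5: D(5) = 5(5 + 7/5) = 32; numerator = 1(20075/264384) + 3(325/2448) = 7375/15552; a_5 = (7375/15552)/(32) = 7375/497664

r = 2/5; a_0 = 1; a_1 = 5/12; a_2 = 205/408; a_3 = 325/2448; a_4 = 20075/264384; a_5 = 7375/497664


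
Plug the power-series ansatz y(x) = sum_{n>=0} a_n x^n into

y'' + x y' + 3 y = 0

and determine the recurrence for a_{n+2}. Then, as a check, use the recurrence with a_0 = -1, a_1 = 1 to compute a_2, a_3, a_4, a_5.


Substitute y = sum_n a_n x^n.
y''(x) has coefficient (n+2)(n+1) a_{n+2} at x^n;
x y'(x) has coefficient n a_n at x^n (shift);
3 y(x) has coefficient 3 a_n at x^n.
Matching x^n: (n+2)(n+1) a_{n+2} + (n + 3) a_n = 0.
Thus a_{n+2} = (-n - 3) / ((n+1)(n+2)) * a_n.

Check with a_0 = -1, a_1 = 1 (apply the recurrence for n = 0, 1, 2, 3): a_0 = -1, a_1 = 1, a_2 = 3/2, a_3 = -2/3, a_4 = -5/8, a_5 = 1/5.

a_(n+2) = (-n - 3) / ((n+1)(n+2)) * a_n; check: a_0 = -1, a_1 = 1, a_2 = 3/2, a_3 = -2/3, a_4 = -5/8, a_5 = 1/5


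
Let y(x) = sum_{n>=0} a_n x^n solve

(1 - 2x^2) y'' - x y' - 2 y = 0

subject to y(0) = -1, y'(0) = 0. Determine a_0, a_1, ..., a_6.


Ansatz: y(x) = sum_{n>=0} a_n x^n, so y'(x) = sum_{n>=1} n a_n x^(n-1) and y''(x) = sum_{n>=2} n(n-1) a_n x^(n-2).
Substitute into P(x) y'' + Q(x) y' + R(x) y = 0 with P(x) = 1 - 2x^2, Q(x) = -x, R(x) = -2, and match powers of x.
Initial conditions: a_0 = -1, a_1 = 0.
Setting the coefficient of each power of x to zero and solving order by order (substituting the coefficients already found):
  x^0: 2 a_2 - 2 a_0 = 0  ->  2 a_2 = 2 a_0 = -2  ->  a_2 = -1
  x^1: 6 a_3 - 3 a_1 = 0  ->  6 a_3 = 3 a_1 = 0  ->  a_3 = 0
  x^2: 12 a_4 - 8 a_2 = 0  ->  12 a_4 = 8 a_2 = -8  ->  a_4 = -2/3
  x^3: 20 a_5 - 17 a_3 = 0  ->  20 a_5 = 17 a_3 = 0  ->  a_5 = 0
  x^4: 30 a_6 - 30 a_4 = 0  ->  30 a_6 = 30 a_4 = -20  ->  a_6 = -2/3
Truncated series: y(x) = -1 - x^2 - (2/3) x^4 - (2/3) x^6 + O(x^7).

a_0 = -1; a_1 = 0; a_2 = -1; a_3 = 0; a_4 = -2/3; a_5 = 0; a_6 = -2/3


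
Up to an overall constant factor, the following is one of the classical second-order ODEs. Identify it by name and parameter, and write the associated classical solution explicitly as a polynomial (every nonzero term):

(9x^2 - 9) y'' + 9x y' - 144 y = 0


All three coefficients share the factor -9; dividing through by -9 gives  (1 - x^2) y'' - x y' + 16 y = 0.
This matches the Chebyshev equation (1 - x^2) y'' - x y' + n^2 y = 0 (note the -x y' term, not -2x y') with n^2 = 16, so n = 4; the polynomial solution is T_4(x).
With y = sum_k a_k x^k, matching x^k gives (k+2)(k+1) a_{k+2} = (k^2 - n^2) a_k = (k - 4)(k + 4) a_k. The right side vanishes at k = 4, so the series with the parity of 4 terminates at degree 4.
Standard normalization: leading coefficient of T_n is 2^(n-1), so a_4 = 2^3 = 8. Work downward with a_k = (k+1)(k+2) a_{k+2} / ((k - 4)(k + 4)):
  a_2 = (3)(4)(8) / ((2 - 4)(2 + 4)) = 96/(-12) = -8
  a_0 = (1)(2)(-8) / ((0 - 4)(0 + 4)) = -16/(-16) = 1
Hence T_4(x) = 8 x^4 - 8 x^2 + 1.

T_4(x); series = 8 x^4 - 8 x^2 + 1


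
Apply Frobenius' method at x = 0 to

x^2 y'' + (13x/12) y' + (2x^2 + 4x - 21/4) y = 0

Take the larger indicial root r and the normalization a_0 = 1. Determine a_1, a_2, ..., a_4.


Write in Frobenius form y'' + (p(x)/x) y' + (q(x)/x^2) y = 0:
  p(x) = 13/12,  q(x) = 2x^2 + 4x - 21/4.
Indicial equation: r(r-1) + (13/12) r + (-21/4) = 0 -> roots r_1 = 9/4, r_2 = -7/3.
Take r = r_1 = 9/4. Let y(x) = x^r sum_{n>=0} a_n x^n with a_0 = 1.
Substitute y = x^r sum a_n x^n and match x^{r+n}. The recurrence is
  D(n) a_n + 4 a_{n-1} + 2 a_{n-2} = 0,  where D(n) = (r+n)(r+n-1) + (13/12)(r+n) + (-21/4).
  a_n = [-4 a_{n-1} - 2 a_{n-2}] / D(n).
Since the indicial polynomial factors as (r - r_1)(r - r_2), D(n) = (r_1 + n - r_1)(r_1 + n - r_2) = n(n + 55/12).
Evaluating step by step (a_0 = 1):
  n = 1: D(1) = 1(1 + 55/12) = 67/12; numerator = -4(1) = -4; a_1 = (-4)/(67/12) = -48/67
  n = 2: D(2) = 2(2 + 55/12) = 79/6; numerator = -4(-48/67) - 2(1) = 58/67; a_2 = (58/67)/(79/6) = 348/5293
  n = 3: D(3) = 3(3 + 55/12) = 91/4; numerator = -4(348/5293) - 2(-48/67) = 6192/5293; a_3 = (6192/5293)/(91/4) = 24768/481663
  n = 4: D(4) = 4(4 + 55/12) = 103/3; numerator = -4(24768/481663) - 2(348/5293) = -2424/7189; a_4 = (-2424/7189)/(103/3) = -7272/740467

r = 9/4; a_0 = 1; a_1 = -48/67; a_2 = 348/5293; a_3 = 24768/481663; a_4 = -7272/740467


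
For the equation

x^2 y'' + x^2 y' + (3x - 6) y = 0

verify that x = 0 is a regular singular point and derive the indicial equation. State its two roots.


Divide by x^2 to reach normal form y'' + P_1(x) y' + P_2(x) y = 0 with P_1(x) = 1 and P_2(x) = 3/x - 6/x^2.
x = 0 is a singular point because the y-coefficient 3/x - 6/x^2 has a pole at x = 0.
It is a regular singular point because x P_1(x) = p(x) = x and x^2 P_2(x) = q(x) = 3x - 6 are polynomials, hence analytic at x = 0.
p(0) = 0,  q(0) = -6.
Indicial equation: r(r-1) + p(0) r + q(0) = 0, i.e. r^2 + (p(0) - 1) r + q(0) = 0, i.e. r^2 - 1 r - 6 = 0.
Discriminant: (-1)^2 - 4(-6) = 25, so r = (1 ± 5)/2.
Solving: r_1 = 3, r_2 = -2.

indicial: r^2 - 1 r - 6 = 0; roots r_1 = 3, r_2 = -2


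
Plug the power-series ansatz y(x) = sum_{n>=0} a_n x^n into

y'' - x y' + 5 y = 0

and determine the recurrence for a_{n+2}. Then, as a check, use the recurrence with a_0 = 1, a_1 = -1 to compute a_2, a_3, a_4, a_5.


Substitute y = sum_n a_n x^n.
y''(x) has coefficient (n+2)(n+1) a_{n+2} at x^n;
-x y'(x) has coefficient -n a_n at x^n (shift);
5 y(x) has coefficient 5 a_n at x^n.
Matching x^n: (n+2)(n+1) a_{n+2} + (-n + 5) a_n = 0.
Thus a_{n+2} = (n - 5) / ((n+1)(n+2)) * a_n.

Check with a_0 = 1, a_1 = -1 (apply the recurrence for n = 0, 1, 2, 3): a_0 = 1, a_1 = -1, a_2 = -5/2, a_3 = 2/3, a_4 = 5/8, a_5 = -1/15.

a_(n+2) = (n - 5) / ((n+1)(n+2)) * a_n; check: a_0 = 1, a_1 = -1, a_2 = -5/2, a_3 = 2/3, a_4 = 5/8, a_5 = -1/15


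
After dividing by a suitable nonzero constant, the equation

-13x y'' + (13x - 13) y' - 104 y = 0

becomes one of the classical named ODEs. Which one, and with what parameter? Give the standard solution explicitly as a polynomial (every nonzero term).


All three coefficients share the factor -13; dividing through by -13 gives  x y'' + (1 - x) y' + 8 y = 0.
This matches the Laguerre equation x y'' + (1 - x) y' + n y = 0 with n = 8; the polynomial solution is L_8(x).
With y = sum_k a_k x^k, matching x^k gives (k+1)k a_{k+1} + (k+1) a_{k+1} - k a_k + n a_k = 0, i.e. (k+1)^2 a_{k+1} = (k - n) a_k = (k - 8) a_k. The right side vanishes at k = 8, so the series terminates at degree 8.
Standard normalization L_n(0) = 1 gives a_0 = 1. Work upward with a_{k+1} = (k - 8) a_k / (k+1)^2:
  a_1 = (0 - 8)(1) / 1^2 = -8/1 = -8
  a_2 = (1 - 8)(-8) / 2^2 = 56/4 = 14
  a_3 = (2 - 8)(14) / 3^2 = -84/9 = -28/3
  a_4 = (3 - 8)(-28/3) / 4^2 = (140/3)/16 = 35/12
  a_5 = (4 - 8)(35/12) / 5^2 = (-35/3)/25 = -7/15
  a_6 = (5 - 8)(-7/15) / 6^2 = (7/5)/36 = 7/180
  a_7 = (6 - 8)(7/180) / 7^2 = (-7/90)/49 = -1/630
  a_8 = (7 - 8)(-1/630) / 8^2 = (1/630)/64 = 1/40320
Hence L_8(x) = x^8/40320 - x^7/630 + 7 x^6/180 - 7 x^5/15 + 35 x^4/12 - 28 x^3/3 + 14 x^2 - 8 x + 1.

L_8(x); series = x^8/40320 - x^7/630 + 7 x^6/180 - 7 x^5/15 + 35 x^4/12 - 28 x^3/3 + 14 x^2 - 8 x + 1


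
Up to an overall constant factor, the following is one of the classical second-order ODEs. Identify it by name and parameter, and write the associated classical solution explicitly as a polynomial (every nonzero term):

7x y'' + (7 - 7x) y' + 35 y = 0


All three coefficients share the factor 7; dividing through by 7 gives  x y'' + (1 - x) y' + 5 y = 0.
This matches the Laguerre equation x y'' + (1 - x) y' + n y = 0 with n = 5; the polynomial solution is L_5(x).
With y = sum_k a_k x^k, matching x^k gives (k+1)k a_{k+1} + (k+1) a_{k+1} - k a_k + n a_k = 0, i.e. (k+1)^2 a_{k+1} = (k - n) a_k = (k - 5) a_k. The right side vanishes at k = 5, so the series terminates at degree 5.
Standard normalization L_n(0) = 1 gives a_0 = 1. Work upward with a_{k+1} = (k - 5) a_k / (k+1)^2:
  a_1 = (0 - 5)(1) / 1^2 = -5/1 = -5
  a_2 = (1 - 5)(-5) / 2^2 = 20/4 = 5
  a_3 = (2 - 5)(5) / 3^2 = -15/9 = -5/3
  a_4 = (3 - 5)(-5/3) / 4^2 = (10/3)/16 = 5/24
  a_5 = (4 - 5)(5/24) / 5^2 = (-5/24)/25 = -1/120
Hence L_5(x) = -x^5/120 + 5 x^4/24 - 5 x^3/3 + 5 x^2 - 5 x + 1.

L_5(x); series = -x^5/120 + 5 x^4/24 - 5 x^3/3 + 5 x^2 - 5 x + 1


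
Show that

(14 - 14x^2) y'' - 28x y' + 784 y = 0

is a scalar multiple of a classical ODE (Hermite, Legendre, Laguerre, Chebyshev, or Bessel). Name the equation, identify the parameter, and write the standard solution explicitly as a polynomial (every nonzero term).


All three coefficients share the factor 14; dividing through by 14 gives  (1 - x^2) y'' - 2x y' + 56 y = 0.
This matches the Legendre equation (1 - x^2) y'' - 2x y' + n(n+1) y = 0 (note the -2x y' term) with n(n+1) = 56, so n = 7; the polynomial solution is P_7(x).
With y = sum_k a_k x^k, matching x^k gives (k+2)(k+1) a_{k+2} = [k(k+1) - n(n+1)] a_k = (k - 7)(k + 8) a_k. The right side vanishes at k = 7, so the series with the parity of 7 terminates at degree 7.
Standard normalization (P_n(1) = 1): leading coefficient (2n)!/(2^n (n!)^2) = 87178291200/(128*25401600) = 429/16, so a_7 = 429/16. Work downward with a_k = (k+1)(k+2) a_{k+2} / ((k - 7)(k + 8)):
  a_5 = (6)(7)(429/16) / ((5 - 7)(5 + 8)) = (9009/8)/(-26) = -693/16
  a_3 = (4)(5)(-693/16) / ((3 - 7)(3 + 8)) = (-3465/4)/(-44) = 315/16
  a_1 = (2)(3)(315/16) / ((1 - 7)(1 + 8)) = (945/8)/(-54) = -35/16
Hence P_7(x) = 429 x^7/16 - 693 x^5/16 + 315 x^3/16 - 35 x/16.

P_7(x); series = 429 x^7/16 - 693 x^5/16 + 315 x^3/16 - 35 x/16


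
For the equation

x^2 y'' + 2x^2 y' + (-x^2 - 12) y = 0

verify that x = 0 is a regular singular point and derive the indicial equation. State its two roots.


Divide by x^2 to reach normal form y'' + P_1(x) y' + P_2(x) y = 0 with P_1(x) = 2 and P_2(x) = -1 - 12/x^2.
x = 0 is a singular point because the y-coefficient -1 - 12/x^2 has a pole at x = 0.
It is a regular singular point because x P_1(x) = p(x) = 2x and x^2 P_2(x) = q(x) = -x^2 - 12 are polynomials, hence analytic at x = 0.
p(0) = 0,  q(0) = -12.
Indicial equation: r(r-1) + p(0) r + q(0) = 0, i.e. r^2 + (p(0) - 1) r + q(0) = 0, i.e. r^2 - 1 r - 12 = 0.
Discriminant: (-1)^2 - 4(-12) = 49, so r = (1 ± 7)/2.
Solving: r_1 = 4, r_2 = -3.

indicial: r^2 - 1 r - 12 = 0; roots r_1 = 4, r_2 = -3


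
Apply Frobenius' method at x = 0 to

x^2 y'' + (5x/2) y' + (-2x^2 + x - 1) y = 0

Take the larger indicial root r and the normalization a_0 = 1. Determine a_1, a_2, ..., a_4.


Write in Frobenius form y'' + (p(x)/x) y' + (q(x)/x^2) y = 0:
  p(x) = 5/2,  q(x) = -2x^2 + x - 1.
Indicial equation: r(r-1) + (5/2) r + (-1) = 0 -> roots r_1 = 1/2, r_2 = -2.
Take r = r_1 = 1/2. Let y(x) = x^r sum_{n>=0} a_n x^n with a_0 = 1.
Substitute y = x^r sum a_n x^n and match x^{r+n}. The recurrence is
  D(n) a_n + 1 a_{n-1} - 2 a_{n-2} = 0,  where D(n) = (r+n)(r+n-1) + (5/2)(r+n) + (-1).
  a_n = [-1 a_{n-1} + 2 a_{n-2}] / D(n).
Since the indicial polynomial factors as (r - r_1)(r - r_2), D(n) = (r_1 + n - r_1)(r_1 + n - r_2) = n(n + 5/2).
Evaluating step by step (a_0 = 1):
  n = 1: D(1) = 1(1 + 5/2) = 7/2; numerator = -1(1) = -1; a_1 = (-1)/(7/2) = -2/7
  n = 2: D(2) = 2(2 + 5/2) = 9; numerator = -1(-2/7) + 2(1) = 16/7; a_2 = (16/7)/(9) = 16/63
  n = 3: D(3) = 3(3 + 5/2) = 33/2; numerator = -1(16/63) + 2(-2/7) = -52/63; a_3 = (-52/63)/(33/2) = -104/2079
  n = 4: D(4) = 4(4 + 5/2) = 26; numerator = -1(-104/2079) + 2(16/63) = 1160/2079; a_4 = (1160/2079)/(26) = 580/27027

r = 1/2; a_0 = 1; a_1 = -2/7; a_2 = 16/63; a_3 = -104/2079; a_4 = 580/27027


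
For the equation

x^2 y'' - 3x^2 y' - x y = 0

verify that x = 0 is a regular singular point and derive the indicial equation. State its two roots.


Divide by x^2 to reach normal form y'' + P_1(x) y' + P_2(x) y = 0 with P_1(x) = -3 and P_2(x) = -1/x.
x = 0 is a singular point because the y-coefficient -1/x has a pole at x = 0.
It is a regular singular point because x P_1(x) = p(x) = -3x and x^2 P_2(x) = q(x) = -x are polynomials, hence analytic at x = 0.
p(0) = 0,  q(0) = 0.
Indicial equation: r(r-1) + p(0) r + q(0) = 0, i.e. r^2 + (p(0) - 1) r + q(0) = 0, i.e. r^2 - 1 r = 0.
Discriminant: (-1)^2 - 4(0) = 1, so r = (1 ± 1)/2.
Solving: r_1 = 1, r_2 = 0.

indicial: r^2 - 1 r = 0; roots r_1 = 1, r_2 = 0


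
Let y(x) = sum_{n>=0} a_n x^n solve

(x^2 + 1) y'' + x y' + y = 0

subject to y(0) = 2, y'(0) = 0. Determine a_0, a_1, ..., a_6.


Ansatz: y(x) = sum_{n>=0} a_n x^n, so y'(x) = sum_{n>=1} n a_n x^(n-1) and y''(x) = sum_{n>=2} n(n-1) a_n x^(n-2).
Substitute into P(x) y'' + Q(x) y' + R(x) y = 0 with P(x) = x^2 + 1, Q(x) = x, R(x) = 1, and match powers of x.
Initial conditions: a_0 = 2, a_1 = 0.
Setting the coefficient of each power of x to zero and solving order by order (substituting the coefficients already found):
  x^0: 2 a_2 + a_0 = 0  ->  2 a_2 = -a_0 = -2  ->  a_2 = -1
  x^1: 6 a_3 + 2 a_1 = 0  ->  6 a_3 = -2 a_1 = 0  ->  a_3 = 0
  x^2: 12 a_4 + 5 a_2 = 0  ->  12 a_4 = -5 a_2 = 5  ->  a_4 = 5/12
  x^3: 20 a_5 + 10 a_3 = 0  ->  20 a_5 = -10 a_3 = 0  ->  a_5 = 0
  x^4: 30 a_6 + 17 a_4 = 0  ->  30 a_6 = -17 a_4 = -85/12  ->  a_6 = -17/72
Truncated series: y(x) = 2 - x^2 + (5/12) x^4 - (17/72) x^6 + O(x^7).

a_0 = 2; a_1 = 0; a_2 = -1; a_3 = 0; a_4 = 5/12; a_5 = 0; a_6 = -17/72


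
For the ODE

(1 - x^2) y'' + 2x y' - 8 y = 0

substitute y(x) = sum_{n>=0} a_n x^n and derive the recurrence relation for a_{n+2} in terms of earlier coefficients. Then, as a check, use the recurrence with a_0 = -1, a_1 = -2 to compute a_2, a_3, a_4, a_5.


Substitute y = sum_n a_n x^n.
(1 - 1 x^2) y'' contributes (n+2)(n+1) a_{n+2} - n(n-1) a_n at x^n.
2 x y'(x) contributes 2 n a_n at x^n.
-8 y(x) contributes -8 a_n at x^n.
Matching x^n: (n+2)(n+1) a_{n+2} + (-n(n-1) + 2 n - 8) a_n = 0.
Thus a_{n+2} = (n(n-1) - 2 n + 8) / ((n+1)(n+2)) * a_n.

Check with a_0 = -1, a_1 = -2 (apply the recurrence for n = 0, 1, 2, 3): a_0 = -1, a_1 = -2, a_2 = -4, a_3 = -2, a_4 = -2, a_5 = -4/5.

a_(n+2) = (n(n-1) - 2 n + 8) / ((n+1)(n+2)) * a_n; check: a_0 = -1, a_1 = -2, a_2 = -4, a_3 = -2, a_4 = -2, a_5 = -4/5


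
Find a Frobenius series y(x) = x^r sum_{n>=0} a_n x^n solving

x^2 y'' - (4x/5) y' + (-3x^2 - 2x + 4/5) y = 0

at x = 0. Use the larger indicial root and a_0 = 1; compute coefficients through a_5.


Write in Frobenius form y'' + (p(x)/x) y' + (q(x)/x^2) y = 0:
  p(x) = -4/5,  q(x) = -3x^2 - 2x + 4/5.
Indicial equation: r(r-1) + (-4/5) r + (4/5) = 0 -> roots r_1 = 1, r_2 = 4/5.
Take r = r_1 = 1. Let y(x) = x^r sum_{n>=0} a_n x^n with a_0 = 1.
Substitute y = x^r sum a_n x^n and match x^{r+n}. The recurrence is
  D(n) a_n - 2 a_{n-1} - 3 a_{n-2} = 0,  where D(n) = (r+n)(r+n-1) + (-4/5)(r+n) + (4/5).
  a_n = [2 a_{n-1} + 3 a_{n-2}] / D(n).
Since the indicial polynomial factors as (r - r_1)(r - r_2), D(n) = (r_1 + n - r_1)(r_1 + n - r_2) = n(n + 1/5).
Evaluating step by step (a_0 = 1):
  n = 1: D(1) = 1(1 + 1/5) = 6/5; numerator = 2(1) = 2; a_1 = (2)/(6/5) = 5/3
  n = 2: D(2) = 2(2 + 1/5) = 22/5; numerator = 2(5/3) + 3(1) = 19/3; a_2 = (19/3)/(22/5) = 95/66
  n = 3: D(3) = 3(3 + 1/5) = 48/5; numerator = 2(95/66) + 3(5/3) = 260/33; a_3 = (260/33)/(48/5) = 325/396
  n = 4: D(4) = 4(4 + 1/5) = 84/5; numerator = 2(325/396) + 3(95/66) = 590/99; a_4 = (590/99)/(84/5) = 1475/4158
  n = 5: D(5) = 5(5 + 1/5) = 26; numerator = 2(1475/4158) + 3(325/396) = 26375/8316; a_5 = (26375/8316)/(26) = 26375/216216

r = 1; a_0 = 1; a_1 = 5/3; a_2 = 95/66; a_3 = 325/396; a_4 = 1475/4158; a_5 = 26375/216216


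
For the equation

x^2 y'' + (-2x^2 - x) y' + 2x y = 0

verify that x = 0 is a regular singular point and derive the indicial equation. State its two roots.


Divide by x^2 to reach normal form y'' + P_1(x) y' + P_2(x) y = 0 with P_1(x) = -2 - 1/x and P_2(x) = 2/x.
x = 0 is a singular point because the y'-coefficient -2 - 1/x has a pole at x = 0 and the y-coefficient 2/x has a pole at x = 0.
It is a regular singular point because x P_1(x) = p(x) = -2x - 1 and x^2 P_2(x) = q(x) = 2x are polynomials, hence analytic at x = 0.
p(0) = -1,  q(0) = 0.
Indicial equation: r(r-1) + p(0) r + q(0) = 0, i.e. r^2 + (p(0) - 1) r + q(0) = 0, i.e. r^2 - 2 r = 0.
Discriminant: (-2)^2 - 4(0) = 4, so r = (2 ± 2)/2.
Solving: r_1 = 2, r_2 = 0.

indicial: r^2 - 2 r = 0; roots r_1 = 2, r_2 = 0


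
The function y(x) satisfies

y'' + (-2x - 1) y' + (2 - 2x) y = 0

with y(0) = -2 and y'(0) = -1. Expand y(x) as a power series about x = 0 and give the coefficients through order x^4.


Ansatz: y(x) = sum_{n>=0} a_n x^n, so y'(x) = sum_{n>=1} n a_n x^(n-1) and y''(x) = sum_{n>=2} n(n-1) a_n x^(n-2).
Substitute into P(x) y'' + Q(x) y' + R(x) y = 0 with P(x) = 1, Q(x) = -2x - 1, R(x) = 2 - 2x, and match powers of x.
Initial conditions: a_0 = -2, a_1 = -1.
Setting the coefficient of each power of x to zero and solving order by order (substituting the coefficients already found):
  x^0: 2 a_2 - a_1 + 2 a_0 = 0  ->  2 a_2 = a_1 - 2 a_0 = 3  ->  a_2 = 3/2
  x^1: 6 a_3 - 2 a_2 - 2 a_0 = 0  ->  6 a_3 = 2 a_2 + 2 a_0 = -1  ->  a_3 = -1/6
  x^2: 12 a_4 - 3 a_3 - 2 a_2 - 2 a_1 = 0  ->  12 a_4 = 3 a_3 + 2 a_2 + 2 a_1 = 1/2  ->  a_4 = 1/24
Truncated series: y(x) = -2 - x + (3/2) x^2 - (1/6) x^3 + (1/24) x^4 + O(x^5).

a_0 = -2; a_1 = -1; a_2 = 3/2; a_3 = -1/6; a_4 = 1/24


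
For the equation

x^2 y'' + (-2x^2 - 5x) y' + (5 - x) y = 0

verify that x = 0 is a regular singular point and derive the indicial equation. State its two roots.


Divide by x^2 to reach normal form y'' + P_1(x) y' + P_2(x) y = 0 with P_1(x) = -2 - 5/x and P_2(x) = -1/x + 5/x^2.
x = 0 is a singular point because the y'-coefficient -2 - 5/x has a pole at x = 0 and the y-coefficient -1/x + 5/x^2 has a pole at x = 0.
It is a regular singular point because x P_1(x) = p(x) = -2x - 5 and x^2 P_2(x) = q(x) = 5 - x are polynomials, hence analytic at x = 0.
p(0) = -5,  q(0) = 5.
Indicial equation: r(r-1) + p(0) r + q(0) = 0, i.e. r^2 + (p(0) - 1) r + q(0) = 0, i.e. r^2 - 6 r + 5 = 0.
Discriminant: (-6)^2 - 4(5) = 16, so r = (6 ± 4)/2.
Solving: r_1 = 5, r_2 = 1.

indicial: r^2 - 6 r + 5 = 0; roots r_1 = 5, r_2 = 1


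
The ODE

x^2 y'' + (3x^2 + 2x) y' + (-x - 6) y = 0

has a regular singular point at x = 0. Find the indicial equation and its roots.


Divide by x^2 to reach normal form y'' + P_1(x) y' + P_2(x) y = 0 with P_1(x) = 3 + 2/x and P_2(x) = -1/x - 6/x^2.
x = 0 is a singular point because the y'-coefficient 3 + 2/x has a pole at x = 0 and the y-coefficient -1/x - 6/x^2 has a pole at x = 0.
It is a regular singular point because x P_1(x) = p(x) = 3x + 2 and x^2 P_2(x) = q(x) = -x - 6 are polynomials, hence analytic at x = 0.
p(0) = 2,  q(0) = -6.
Indicial equation: r(r-1) + p(0) r + q(0) = 0, i.e. r^2 + (p(0) - 1) r + q(0) = 0, i.e. r^2 + 1 r - 6 = 0.
Discriminant: (1)^2 - 4(-6) = 25, so r = (-1 ± 5)/2.
Solving: r_1 = 2, r_2 = -3.

indicial: r^2 + 1 r - 6 = 0; roots r_1 = 2, r_2 = -3


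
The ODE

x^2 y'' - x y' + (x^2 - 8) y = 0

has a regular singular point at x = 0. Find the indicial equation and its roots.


Divide by x^2 to reach normal form y'' + P_1(x) y' + P_2(x) y = 0 with P_1(x) = -1/x and P_2(x) = 1 - 8/x^2.
x = 0 is a singular point because the y'-coefficient -1/x has a pole at x = 0 and the y-coefficient 1 - 8/x^2 has a pole at x = 0.
It is a regular singular point because x P_1(x) = p(x) = -1 and x^2 P_2(x) = q(x) = x^2 - 8 are polynomials, hence analytic at x = 0.
p(0) = -1,  q(0) = -8.
Indicial equation: r(r-1) + p(0) r + q(0) = 0, i.e. r^2 + (p(0) - 1) r + q(0) = 0, i.e. r^2 - 2 r - 8 = 0.
Discriminant: (-2)^2 - 4(-8) = 36, so r = (2 ± 6)/2.
Solving: r_1 = 4, r_2 = -2.

indicial: r^2 - 2 r - 8 = 0; roots r_1 = 4, r_2 = -2


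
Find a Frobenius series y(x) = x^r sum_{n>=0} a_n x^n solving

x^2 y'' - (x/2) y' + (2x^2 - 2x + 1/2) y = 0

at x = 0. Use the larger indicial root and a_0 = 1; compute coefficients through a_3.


Write in Frobenius form y'' + (p(x)/x) y' + (q(x)/x^2) y = 0:
  p(x) = -1/2,  q(x) = 2x^2 - 2x + 1/2.
Indicial equation: r(r-1) + (-1/2) r + (1/2) = 0 -> roots r_1 = 1, r_2 = 1/2.
Take r = r_1 = 1. Let y(x) = x^r sum_{n>=0} a_n x^n with a_0 = 1.
Substitute y = x^r sum a_n x^n and match x^{r+n}. The recurrence is
  D(n) a_n - 2 a_{n-1} + 2 a_{n-2} = 0,  where D(n) = (r+n)(r+n-1) + (-1/2)(r+n) + (1/2).
  a_n = [2 a_{n-1} - 2 a_{n-2}] / D(n).
Since the indicial polynomial factors as (r - r_1)(r - r_2), D(n) = (r_1 + n - r_1)(r_1 + n - r_2) = n(n + 1/2).
Evaluating step by step (a_0 = 1):
  n = 1: D(1) = 1(1 + 1/2) = 3/2; numerator = 2(1) = 2; a_1 = (2)/(3/2) = 4/3
  n = 2: D(2) = 2(2 + 1/2) = 5; numerator = 2(4/3) - 2(1) = 2/3; a_2 = (2/3)/(5) = 2/15
  n = 3: D(3) = 3(3 + 1/2) = 21/2; numerator = 2(2/15) - 2(4/3) = -12/5; a_3 = (-12/5)/(21/2) = -8/35

r = 1; a_0 = 1; a_1 = 4/3; a_2 = 2/15; a_3 = -8/35


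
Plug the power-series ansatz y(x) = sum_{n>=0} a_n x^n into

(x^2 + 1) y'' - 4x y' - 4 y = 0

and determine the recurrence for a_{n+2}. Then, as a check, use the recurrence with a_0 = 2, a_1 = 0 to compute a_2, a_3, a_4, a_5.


Substitute y = sum_n a_n x^n.
(1 + 1 x^2) y'' contributes (n+2)(n+1) a_{n+2} + n(n-1) a_n at x^n.
-4 x y'(x) contributes -4 n a_n at x^n.
-4 y(x) contributes -4 a_n at x^n.
Matching x^n: (n+2)(n+1) a_{n+2} + (n(n-1) - 4 n - 4) a_n = 0.
Thus a_{n+2} = (-n(n-1) + 4 n + 4) / ((n+1)(n+2)) * a_n.

Check with a_0 = 2, a_1 = 0 (apply the recurrence for n = 0, 1, 2, 3): a_0 = 2, a_1 = 0, a_2 = 4, a_3 = 0, a_4 = 10/3, a_5 = 0.

a_(n+2) = (-n(n-1) + 4 n + 4) / ((n+1)(n+2)) * a_n; check: a_0 = 2, a_1 = 0, a_2 = 4, a_3 = 0, a_4 = 10/3, a_5 = 0


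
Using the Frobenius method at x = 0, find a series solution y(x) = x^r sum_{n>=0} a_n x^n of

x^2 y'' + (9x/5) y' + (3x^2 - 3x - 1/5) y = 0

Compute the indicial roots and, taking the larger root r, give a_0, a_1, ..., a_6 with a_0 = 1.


Write in Frobenius form y'' + (p(x)/x) y' + (q(x)/x^2) y = 0:
  p(x) = 9/5,  q(x) = 3x^2 - 3x - 1/5.
Indicial equation: r(r-1) + (9/5) r + (-1/5) = 0 -> roots r_1 = 1/5, r_2 = -1.
Take r = r_1 = 1/5. Let y(x) = x^r sum_{n>=0} a_n x^n with a_0 = 1.
Substitute y = x^r sum a_n x^n and match x^{r+n}. The recurrence is
  D(n) a_n - 3 a_{n-1} + 3 a_{n-2} = 0,  where D(n) = (r+n)(r+n-1) + (9/5)(r+n) + (-1/5).
  a_n = [3 a_{n-1} - 3 a_{n-2}] / D(n).
Since the indicial polynomial factors as (r - r_1)(r - r_2), D(n) = (r_1 + n - r_1)(r_1 + n - r_2) = n(n + 6/5).
Evaluating step by step (a_0 = 1):
  n = 1: D(1) = 1(1 + 6/5) = 11/5; numerator = 3(1) = 3; a_1 = (3)/(11/5) = 15/11
  n = 2: D(2) = 2(2 + 6/5) = 32/5; numerator = 3(15/11) - 3(1) = 12/11; a_2 = (12/11)/(32/5) = 15/88
  n = 3: D(3) = 3(3 + 6/5) = 63/5; numerator = 3(15/88) - 3(15/11) = -315/88; a_3 = (-315/88)/(63/5) = -25/88
  n = 4: D(4) = 4(4 + 6/5) = 104/5; numerator = 3(-25/88) - 3(15/88) = -15/11; a_4 = (-15/11)/(104/5) = -75/1144
  n = 5: D(5) = 5(5 + 6/5) = 31; numerator = 3(-75/1144) - 3(-25/88) = 375/572; a_5 = (375/572)/(31) = 375/17732
  n = 6: D(6) = 6(6 + 6/5) = 216/5; numerator = 3(375/17732) - 3(-75/1144) = 9225/35464; a_6 = (9225/35464)/(216/5) = 5125/851136

r = 1/5; a_0 = 1; a_1 = 15/11; a_2 = 15/88; a_3 = -25/88; a_4 = -75/1144; a_5 = 375/17732; a_6 = 5125/851136


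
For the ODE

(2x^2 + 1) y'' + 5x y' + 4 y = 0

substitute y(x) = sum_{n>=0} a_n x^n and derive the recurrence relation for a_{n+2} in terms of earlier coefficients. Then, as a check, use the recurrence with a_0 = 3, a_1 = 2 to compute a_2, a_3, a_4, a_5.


Substitute y = sum_n a_n x^n.
(1 + 2 x^2) y'' contributes (n+2)(n+1) a_{n+2} + 2 n(n-1) a_n at x^n.
5 x y'(x) contributes 5 n a_n at x^n.
4 y(x) contributes 4 a_n at x^n.
Matching x^n: (n+2)(n+1) a_{n+2} + (2 n(n-1) + 5 n + 4) a_n = 0.
Thus a_{n+2} = (-2 n(n-1) - 5 n - 4) / ((n+1)(n+2)) * a_n.

Check with a_0 = 3, a_1 = 2 (apply the recurrence for n = 0, 1, 2, 3): a_0 = 3, a_1 = 2, a_2 = -6, a_3 = -3, a_4 = 9, a_5 = 93/20.

a_(n+2) = (-2 n(n-1) - 5 n - 4) / ((n+1)(n+2)) * a_n; check: a_0 = 3, a_1 = 2, a_2 = -6, a_3 = -3, a_4 = 9, a_5 = 93/20


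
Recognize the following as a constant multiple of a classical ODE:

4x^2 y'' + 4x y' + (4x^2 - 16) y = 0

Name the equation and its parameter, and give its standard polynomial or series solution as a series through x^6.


All three coefficients share the factor 4; dividing through by 4 gives  x^2 y'' + x y' + (x^2 - 4) y = 0.
This matches the Bessel equation x^2 y'' + x y' + (x^2 - nu^2) y = 0 with nu^2 = 4, so nu = 2; the solution bounded at x = 0 is J_2(x).
Frobenius at x = 0: indicial roots ±nu; for r = nu the recurrence k(k + 2nu) c_k = -c_{k-2} gives the standard series J_nu(x) = sum_{k>=0} (-1)^k / (k! (k+nu)!) (x/2)^(2k+nu). Evaluate the first 3 terms:
  k = 0: (-1)^0 / (0! * 2! * 2^2) x^2 = 1/(1*2*4) x^2 = (1/8) x^2
  k = 1: (-1)^1 / (1! * 3! * 2^4) x^4 = -1/(1*6*16) x^4 = (-1/96) x^4
  k = 2: (-1)^2 / (2! * 4! * 2^6) x^6 = 1/(2*24*64) x^6 = (1/3072) x^6
Hence J_2(x) = x^6/3072 - x^4/96 + x^2/8 + ....

J_2(x); series = x^6/3072 - x^4/96 + x^2/8


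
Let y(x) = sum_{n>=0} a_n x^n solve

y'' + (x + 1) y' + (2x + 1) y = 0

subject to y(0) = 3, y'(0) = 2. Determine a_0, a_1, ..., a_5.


Ansatz: y(x) = sum_{n>=0} a_n x^n, so y'(x) = sum_{n>=1} n a_n x^(n-1) and y''(x) = sum_{n>=2} n(n-1) a_n x^(n-2).
Substitute into P(x) y'' + Q(x) y' + R(x) y = 0 with P(x) = 1, Q(x) = x + 1, R(x) = 2x + 1, and match powers of x.
Initial conditions: a_0 = 3, a_1 = 2.
Setting the coefficient of each power of x to zero and solving order by order (substituting the coefficients already found):
  x^0: 2 a_2 + a_1 + a_0 = 0  ->  2 a_2 = -a_1 - a_0 = -5  ->  a_2 = -5/2
  x^1: 6 a_3 + 2 a_2 + 2 a_1 + 2 a_0 = 0  ->  6 a_3 = -2 a_2 - 2 a_1 - 2 a_0 = -5  ->  a_3 = -5/6
  x^2: 12 a_4 + 3 a_3 + 3 a_2 + 2 a_1 = 0  ->  12 a_4 = -3 a_3 - 3 a_2 - 2 a_1 = 6  ->  a_4 = 1/2
  x^3: 20 a_5 + 4 a_4 + 4 a_3 + 2 a_2 = 0  ->  20 a_5 = -4 a_4 - 4 a_3 - 2 a_2 = 19/3  ->  a_5 = 19/60
Truncated series: y(x) = 3 + 2 x - (5/2) x^2 - (5/6) x^3 + (1/2) x^4 + (19/60) x^5 + O(x^6).

a_0 = 3; a_1 = 2; a_2 = -5/2; a_3 = -5/6; a_4 = 1/2; a_5 = 19/60


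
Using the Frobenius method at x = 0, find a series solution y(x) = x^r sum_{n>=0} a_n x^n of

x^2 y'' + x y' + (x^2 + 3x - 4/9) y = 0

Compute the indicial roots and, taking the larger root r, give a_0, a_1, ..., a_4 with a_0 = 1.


Write in Frobenius form y'' + (p(x)/x) y' + (q(x)/x^2) y = 0:
  p(x) = 1,  q(x) = x^2 + 3x - 4/9.
Indicial equation: r(r-1) + (1) r + (-4/9) = 0 -> roots r_1 = 2/3, r_2 = -2/3.
Take r = r_1 = 2/3. Let y(x) = x^r sum_{n>=0} a_n x^n with a_0 = 1.
Substitute y = x^r sum a_n x^n and match x^{r+n}. The recurrence is
  D(n) a_n + 3 a_{n-1} + 1 a_{n-2} = 0,  where D(n) = (r+n)(r+n-1) + (1)(r+n) + (-4/9).
  a_n = [-3 a_{n-1} - 1 a_{n-2}] / D(n).
Since the indicial polynomial factors as (r - r_1)(r - r_2), D(n) = (r_1 + n - r_1)(r_1 + n - r_2) = n(n + 4/3).
Evaluating step by step (a_0 = 1):
  n = 1: D(1) = 1(1 + 4/3) = 7/3; numerator = -3(1) = -3; a_1 = (-3)/(7/3) = -9/7
  n = 2: D(2) = 2(2 + 4/3) = 20/3; numerator = -3(-9/7) - 1(1) = 20/7; a_2 = (20/7)/(20/3) = 3/7
  n = 3: D(3) = 3(3 + 4/3) = 13; numerator = -3(3/7) - 1(-9/7) = 0; a_3 = (0)/(13) = 0
  n = 4: D(4) = 4(4 + 4/3) = 64/3; numerator = -3(0) - 1(3/7) = -3/7; a_4 = (-3/7)/(64/3) = -9/448

r = 2/3; a_0 = 1; a_1 = -9/7; a_2 = 3/7; a_3 = 0; a_4 = -9/448


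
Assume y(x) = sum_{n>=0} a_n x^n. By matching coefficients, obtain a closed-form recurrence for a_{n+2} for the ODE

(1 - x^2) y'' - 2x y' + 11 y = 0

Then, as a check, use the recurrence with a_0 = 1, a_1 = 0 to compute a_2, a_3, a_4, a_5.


Substitute y = sum_n a_n x^n.
(1 - 1 x^2) y'' contributes (n+2)(n+1) a_{n+2} - n(n-1) a_n at x^n.
-2 x y'(x) contributes -2 n a_n at x^n.
11 y(x) contributes 11 a_n at x^n.
Matching x^n: (n+2)(n+1) a_{n+2} + (-n(n-1) - 2 n + 11) a_n = 0.
Thus a_{n+2} = (n(n-1) + 2 n - 11) / ((n+1)(n+2)) * a_n.

Check with a_0 = 1, a_1 = 0 (apply the recurrence for n = 0, 1, 2, 3): a_0 = 1, a_1 = 0, a_2 = -11/2, a_3 = 0, a_4 = 55/24, a_5 = 0.

a_(n+2) = (n(n-1) + 2 n - 11) / ((n+1)(n+2)) * a_n; check: a_0 = 1, a_1 = 0, a_2 = -11/2, a_3 = 0, a_4 = 55/24, a_5 = 0


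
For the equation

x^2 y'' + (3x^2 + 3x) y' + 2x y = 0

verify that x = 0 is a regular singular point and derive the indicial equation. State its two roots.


Divide by x^2 to reach normal form y'' + P_1(x) y' + P_2(x) y = 0 with P_1(x) = 3 + 3/x and P_2(x) = 2/x.
x = 0 is a singular point because the y'-coefficient 3 + 3/x has a pole at x = 0 and the y-coefficient 2/x has a pole at x = 0.
It is a regular singular point because x P_1(x) = p(x) = 3x + 3 and x^2 P_2(x) = q(x) = 2x are polynomials, hence analytic at x = 0.
p(0) = 3,  q(0) = 0.
Indicial equation: r(r-1) + p(0) r + q(0) = 0, i.e. r^2 + (p(0) - 1) r + q(0) = 0, i.e. r^2 + 2 r = 0.
Discriminant: (2)^2 - 4(0) = 4, so r = (-2 ± 2)/2.
Solving: r_1 = 0, r_2 = -2.

indicial: r^2 + 2 r = 0; roots r_1 = 0, r_2 = -2


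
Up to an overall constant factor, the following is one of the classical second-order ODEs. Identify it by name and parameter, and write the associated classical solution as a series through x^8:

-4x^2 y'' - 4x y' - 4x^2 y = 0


All three coefficients share the factor -4; dividing through by -4 gives  x^2 y'' + x y' + x^2 y = 0.
This matches the Bessel equation x^2 y'' + x y' + (x^2 - nu^2) y = 0 with nu^2 = 0, so nu = 0; the solution bounded at x = 0 is J_0(x).
Frobenius at x = 0: indicial roots ±nu; for r = nu the recurrence k(k + 2nu) c_k = -c_{k-2} gives the standard series J_nu(x) = sum_{k>=0} (-1)^k / (k! (k+nu)!) (x/2)^(2k+nu). Evaluate the first 5 terms:
  k = 0: (-1)^0 / (0! * 0! * 2^0) x^0 = 1/(1*1*1) x^0 = (1) x^0
  k = 1: (-1)^1 / (1! * 1! * 2^2) x^2 = -1/(1*1*4) x^2 = (-1/4) x^2
  k = 2: (-1)^2 / (2! * 2! * 2^4) x^4 = 1/(2*2*16) x^4 = (1/64) x^4
  k = 3: (-1)^3 / (3! * 3! * 2^6) x^6 = -1/(6*6*64) x^6 = (-1/2304) x^6
  k = 4: (-1)^4 / (4! * 4! * 2^8) x^8 = 1/(24*24*256) x^8 = (1/147456) x^8
Hence J_0(x) = x^8/147456 - x^6/2304 + x^4/64 - x^2/4 + 1 + ....

J_0(x); series = x^8/147456 - x^6/2304 + x^4/64 - x^2/4 + 1


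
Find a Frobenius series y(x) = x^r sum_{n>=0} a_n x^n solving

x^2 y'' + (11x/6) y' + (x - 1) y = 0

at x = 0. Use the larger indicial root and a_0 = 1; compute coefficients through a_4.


Write in Frobenius form y'' + (p(x)/x) y' + (q(x)/x^2) y = 0:
  p(x) = 11/6,  q(x) = x - 1.
Indicial equation: r(r-1) + (11/6) r + (-1) = 0 -> roots r_1 = 2/3, r_2 = -3/2.
Take r = r_1 = 2/3. Let y(x) = x^r sum_{n>=0} a_n x^n with a_0 = 1.
Substitute y = x^r sum a_n x^n and match x^{r+n}. The recurrence is
  D(n) a_n + 1 a_{n-1} = 0,  where D(n) = (r+n)(r+n-1) + (11/6)(r+n) + (-1).
  a_n = -1 / D(n) * a_{n-1}.
Since the indicial polynomial factors as (r - r_1)(r - r_2), D(n) = (r_1 + n - r_1)(r_1 + n - r_2) = n(n + 13/6).
Evaluating step by step (a_0 = 1):
  n = 1: D(1) = 1(1 + 13/6) = 19/6; numerator = -1(1) = -1; a_1 = (-1)/(19/6) = -6/19
  n = 2: D(2) = 2(2 + 13/6) = 25/3; numerator = -1(-6/19) = 6/19; a_2 = (6/19)/(25/3) = 18/475
  n = 3: D(3) = 3(3 + 13/6) = 31/2; numerator = -1(18/475) = -18/475; a_3 = (-18/475)/(31/2) = -36/14725
  n = 4: D(4) = 4(4 + 13/6) = 74/3; numerator = -1(-36/14725) = 36/14725; a_4 = (36/14725)/(74/3) = 54/544825

r = 2/3; a_0 = 1; a_1 = -6/19; a_2 = 18/475; a_3 = -36/14725; a_4 = 54/544825


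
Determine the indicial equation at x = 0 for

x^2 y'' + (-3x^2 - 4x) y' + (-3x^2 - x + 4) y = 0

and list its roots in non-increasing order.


Divide by x^2 to reach normal form y'' + P_1(x) y' + P_2(x) y = 0 with P_1(x) = -3 - 4/x and P_2(x) = -3 - 1/x + 4/x^2.
x = 0 is a singular point because the y'-coefficient -3 - 4/x has a pole at x = 0 and the y-coefficient -3 - 1/x + 4/x^2 has a pole at x = 0.
It is a regular singular point because x P_1(x) = p(x) = -3x - 4 and x^2 P_2(x) = q(x) = -3x^2 - x + 4 are polynomials, hence analytic at x = 0.
p(0) = -4,  q(0) = 4.
Indicial equation: r(r-1) + p(0) r + q(0) = 0, i.e. r^2 + (p(0) - 1) r + q(0) = 0, i.e. r^2 - 5 r + 4 = 0.
Discriminant: (-5)^2 - 4(4) = 9, so r = (5 ± 3)/2.
Solving: r_1 = 4, r_2 = 1.

indicial: r^2 - 5 r + 4 = 0; roots r_1 = 4, r_2 = 1


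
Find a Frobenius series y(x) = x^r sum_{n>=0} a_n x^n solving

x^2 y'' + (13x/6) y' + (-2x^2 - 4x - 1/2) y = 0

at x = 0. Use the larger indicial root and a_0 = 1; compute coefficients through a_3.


Write in Frobenius form y'' + (p(x)/x) y' + (q(x)/x^2) y = 0:
  p(x) = 13/6,  q(x) = -2x^2 - 4x - 1/2.
Indicial equation: r(r-1) + (13/6) r + (-1/2) = 0 -> roots r_1 = 1/3, r_2 = -3/2.
Take r = r_1 = 1/3. Let y(x) = x^r sum_{n>=0} a_n x^n with a_0 = 1.
Substitute y = x^r sum a_n x^n and match x^{r+n}. The recurrence is
  D(n) a_n - 4 a_{n-1} - 2 a_{n-2} = 0,  where D(n) = (r+n)(r+n-1) + (13/6)(r+n) + (-1/2).
  a_n = [4 a_{n-1} + 2 a_{n-2}] / D(n).
Since the indicial polynomial factors as (r - r_1)(r - r_2), D(n) = (r_1 + n - r_1)(r_1 + n - r_2) = n(n + 11/6).
Evaluating step by step (a_0 = 1):
  n = 1: D(1) = 1(1 + 11/6) = 17/6; numerator = 4(1) = 4; a_1 = (4)/(17/6) = 24/17
  n = 2: D(2) = 2(2 + 11/6) = 23/3; numerator = 4(24/17) + 2(1) = 130/17; a_2 = (130/17)/(23/3) = 390/391
  n = 3: D(3) = 3(3 + 11/6) = 29/2; numerator = 4(390/391) + 2(24/17) = 2664/391; a_3 = (2664/391)/(29/2) = 5328/11339

r = 1/3; a_0 = 1; a_1 = 24/17; a_2 = 390/391; a_3 = 5328/11339


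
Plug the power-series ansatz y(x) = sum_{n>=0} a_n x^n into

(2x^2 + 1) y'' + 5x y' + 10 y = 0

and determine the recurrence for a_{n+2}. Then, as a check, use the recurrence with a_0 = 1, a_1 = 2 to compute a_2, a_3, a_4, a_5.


Substitute y = sum_n a_n x^n.
(1 + 2 x^2) y'' contributes (n+2)(n+1) a_{n+2} + 2 n(n-1) a_n at x^n.
5 x y'(x) contributes 5 n a_n at x^n.
10 y(x) contributes 10 a_n at x^n.
Matching x^n: (n+2)(n+1) a_{n+2} + (2 n(n-1) + 5 n + 10) a_n = 0.
Thus a_{n+2} = (-2 n(n-1) - 5 n - 10) / ((n+1)(n+2)) * a_n.

Check with a_0 = 1, a_1 = 2 (apply the recurrence for n = 0, 1, 2, 3): a_0 = 1, a_1 = 2, a_2 = -5, a_3 = -5, a_4 = 10, a_5 = 37/4.

a_(n+2) = (-2 n(n-1) - 5 n - 10) / ((n+1)(n+2)) * a_n; check: a_0 = 1, a_1 = 2, a_2 = -5, a_3 = -5, a_4 = 10, a_5 = 37/4


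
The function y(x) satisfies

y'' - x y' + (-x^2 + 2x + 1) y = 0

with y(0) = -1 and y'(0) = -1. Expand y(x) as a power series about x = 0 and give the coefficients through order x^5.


Ansatz: y(x) = sum_{n>=0} a_n x^n, so y'(x) = sum_{n>=1} n a_n x^(n-1) and y''(x) = sum_{n>=2} n(n-1) a_n x^(n-2).
Substitute into P(x) y'' + Q(x) y' + R(x) y = 0 with P(x) = 1, Q(x) = -x, R(x) = -x^2 + 2x + 1, and match powers of x.
Initial conditions: a_0 = -1, a_1 = -1.
Setting the coefficient of each power of x to zero and solving order by order (substituting the coefficients already found):
  x^0: 2 a_2 + a_0 = 0  ->  2 a_2 = -a_0 = 1  ->  a_2 = 1/2
  x^1: 6 a_3 + 2 a_0 = 0  ->  6 a_3 = -2 a_0 = 2  ->  a_3 = 1/3
  x^2: 12 a_4 - a_2 + 2 a_1 - a_0 = 0  ->  12 a_4 = a_2 - 2 a_1 + a_0 = 3/2  ->  a_4 = 1/8
  x^3: 20 a_5 - 2 a_3 + 2 a_2 - a_1 = 0  ->  20 a_5 = 2 a_3 - 2 a_2 + a_1 = -4/3  ->  a_5 = -1/15
Truncated series: y(x) = -1 - x + (1/2) x^2 + (1/3) x^3 + (1/8) x^4 - (1/15) x^5 + O(x^6).

a_0 = -1; a_1 = -1; a_2 = 1/2; a_3 = 1/3; a_4 = 1/8; a_5 = -1/15
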